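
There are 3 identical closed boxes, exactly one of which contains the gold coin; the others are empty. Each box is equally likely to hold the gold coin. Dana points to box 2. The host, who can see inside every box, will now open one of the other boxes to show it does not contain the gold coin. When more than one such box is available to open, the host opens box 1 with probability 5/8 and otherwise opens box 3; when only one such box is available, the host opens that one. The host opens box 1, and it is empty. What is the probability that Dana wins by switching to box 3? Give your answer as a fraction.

8/13

Apply Bayes' rule, conditioning on where the gold coin actually is.
If it is in box 1 (prior 1/3): the host opened box 1, so this case is ruled out; weight (1/3)·0 = 0.
If it is in box 2 (prior 1/3): box 1 is available, opened with probability 5/8; weight (1/3)·(5/8) = 5/24.
If it is in box 3 (prior 1/3): only box 1 is available, probability 1; weight (1/3)·1 = 1/3.
The weights sum to 13/24.
So P(the gold coin in box 3 | the host opened box 1) = (1/3) / (13/24) = 8/13.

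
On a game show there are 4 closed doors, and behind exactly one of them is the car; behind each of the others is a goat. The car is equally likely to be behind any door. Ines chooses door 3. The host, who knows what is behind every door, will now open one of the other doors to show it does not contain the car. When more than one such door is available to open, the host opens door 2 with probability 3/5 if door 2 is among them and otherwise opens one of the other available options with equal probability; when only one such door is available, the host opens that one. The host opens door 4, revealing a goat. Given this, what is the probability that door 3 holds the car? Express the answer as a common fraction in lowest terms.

2/11

Apply Bayes' rule, conditioning on where the car actually is.
If it is behind door 1 (prior 1/4): door 2 is available but not opened, probability 2/5; weight (1/4)·(2/5) = 1/10.
If it is behind door 2 (prior 1/4): door 2 holds the prize so is unavailable; the host chooses uniformly among the 2 others, probability 1/2; weight (1/4)·(1/2) = 1/8.
If it is behind door 3 (prior 1/4): door 2 is available but not opened; door 4 gets probability (1 − 3/5)/2 = 1/5; weight (1/4)·(1/5) = 1/20.
If it is behind door 4 (prior 1/4): the host opened door 4, so this case is ruled out; weight (1/4)·0 = 0.
The weights sum to 11/40.
So P(the car behind door 3 | the host opened door 4) = (1/20) / (11/40) = 2/11.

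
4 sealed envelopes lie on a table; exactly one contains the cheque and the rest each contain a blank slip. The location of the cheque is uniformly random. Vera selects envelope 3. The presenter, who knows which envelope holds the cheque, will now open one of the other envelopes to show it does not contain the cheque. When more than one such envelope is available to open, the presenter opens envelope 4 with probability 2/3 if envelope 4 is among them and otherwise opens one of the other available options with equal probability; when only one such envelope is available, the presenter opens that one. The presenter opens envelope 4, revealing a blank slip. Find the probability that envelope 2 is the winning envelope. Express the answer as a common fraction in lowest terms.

1/3

Apply Bayes' rule, conditioning on where the cheque actually is.
If it is in any of envelopes 1, 2, and 3 (prior 1/4 each): envelope 4 is available, opened with probability 2/3; weight (1/4)·(2/3) = 1/6 each.
If it is in envelope 4 (prior 1/4): the presenter opened envelope 4, so this case is ruled out; weight (1/4)·0 = 0.
The weights sum to 1/2.
So P(the cheque in envelope 2 | the presenter opened envelope 4) = (1/6) / (1/2) = 1/3.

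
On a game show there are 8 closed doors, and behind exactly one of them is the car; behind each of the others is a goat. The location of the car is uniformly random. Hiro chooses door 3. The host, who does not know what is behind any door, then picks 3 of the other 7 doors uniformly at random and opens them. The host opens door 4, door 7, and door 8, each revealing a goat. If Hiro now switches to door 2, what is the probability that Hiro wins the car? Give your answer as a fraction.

Apply Bayes' rule, conditioning on where the car actually is.
If it is behind any of doors 1, 2, 3, 5, and 6 (prior 1/8 each): the host picks exactly this set with probability 1/35 regardless, and none is the prize; weight (1/8)·(1/35) = 1/280 each.
If it is behind any of doors 4, 7, and 8 (prior 1/8 each): that door was opened and seen not to hold the prize — ruled out; weight (1/8)·0 = 0 each.
The weights sum to 1/56.
So P(the car behind door 2 | the host opened door 4, door 7, and door 8) = (1/280) / (1/56) = 1/5.

1/5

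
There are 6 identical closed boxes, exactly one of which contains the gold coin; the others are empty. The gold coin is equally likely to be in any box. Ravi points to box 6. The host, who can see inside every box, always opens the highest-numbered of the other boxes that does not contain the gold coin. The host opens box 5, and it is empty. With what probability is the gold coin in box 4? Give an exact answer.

1/5

Apply Bayes' rule, conditioning on where the gold coin actually is.
If it is in any of boxes 1, 2, 3, 4, and 6 (prior 1/6 each): box 5 is the highest-numbered option available, probability 1; weight (1/6)·1 = 1/6 each.
If it is in box 5 (prior 1/6): the host opened box 5, so this case is ruled out; weight (1/6)·0 = 0.
The weights sum to 5/6.
So P(the gold coin in box 4 | the host opened box 5) = (1/6) / (5/6) = 1/5.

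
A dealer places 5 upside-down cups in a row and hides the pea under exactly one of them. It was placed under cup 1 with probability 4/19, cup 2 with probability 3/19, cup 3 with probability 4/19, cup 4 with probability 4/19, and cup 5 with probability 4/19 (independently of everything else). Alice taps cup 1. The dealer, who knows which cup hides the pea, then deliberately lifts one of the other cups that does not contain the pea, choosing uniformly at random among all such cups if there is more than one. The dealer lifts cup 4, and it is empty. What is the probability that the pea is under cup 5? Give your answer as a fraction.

Consider each possible location of the pea in turn.
If it is under cup 1 (prior 4/19): the dealer has 4 equally likely choices, so probability 1/4; weight (4/19)·(1/4) = 1/19.
If it is under cup 2 (prior 3/19): the dealer has 3 equally likely choices, so probability 1/3; weight (3/19)·(1/3) = 1/19.
If it is under either of cups 3 and 5 (prior 4/19 each): the dealer has 3 equally likely choices, so probability 1/3; weight (4/19)·(1/3) = 4/57 each.
If it is under cup 4 (prior 4/19): the dealer opened cup 4, so this case is ruled out; weight (4/19)·0 = 0.
The weights sum to 14/57.
So P(the pea under cup 5 | the dealer opened cup 4) = (4/57) / (14/57) = 2/7.

2/7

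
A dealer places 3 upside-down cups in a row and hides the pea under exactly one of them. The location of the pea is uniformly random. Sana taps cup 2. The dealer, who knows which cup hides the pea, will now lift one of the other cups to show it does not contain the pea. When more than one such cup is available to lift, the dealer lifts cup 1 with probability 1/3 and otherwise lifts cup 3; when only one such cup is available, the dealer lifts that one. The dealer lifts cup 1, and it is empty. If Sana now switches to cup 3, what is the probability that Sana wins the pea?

3/4

Consider each possible location of the pea in turn.
If it is under cup 1 (prior 1/3): the dealer opened cup 1, so this case is ruled out; weight (1/3)·0 = 0.
If it is under cup 2 (prior 1/3): cup 1 is available, opened with probability 1/3; weight (1/3)·(1/3) = 1/9.
If it is under cup 3 (prior 1/3): only cup 1 is available, probability 1; weight (1/3)·1 = 1/3.
The weights sum to 4/9.
So P(the pea under cup 3 | the dealer opened cup 1) = (1/3) / (4/9) = 3/4.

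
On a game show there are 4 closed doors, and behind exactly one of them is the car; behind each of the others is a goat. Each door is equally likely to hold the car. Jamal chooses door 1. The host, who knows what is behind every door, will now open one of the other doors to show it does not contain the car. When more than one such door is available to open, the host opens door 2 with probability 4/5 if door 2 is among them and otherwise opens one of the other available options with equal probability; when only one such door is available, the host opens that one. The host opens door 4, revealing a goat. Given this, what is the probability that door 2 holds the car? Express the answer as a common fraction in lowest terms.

5/8

Consider each possible location of the car in turn.
If it is behind door 1 (prior 1/4): door 2 is available but not opened; door 4 gets probability (1 − 4/5)/2 = 1/10; weight (1/4)·(1/10) = 1/40.
If it is behind door 2 (prior 1/4): door 2 holds the prize so is unavailable; the host chooses uniformly among the 2 others, probability 1/2; weight (1/4)·(1/2) = 1/8.
If it is behind door 3 (prior 1/4): door 2 is available but not opened, probability 1/5; weight (1/4)·(1/5) = 1/20.
If it is behind door 4 (prior 1/4): the host opened door 4, so this case is ruled out; weight (1/4)·0 = 0.
The weights sum to 1/5.
So P(the car behind door 2 | the host opened door 4) = (1/8) / (1/5) = 5/8.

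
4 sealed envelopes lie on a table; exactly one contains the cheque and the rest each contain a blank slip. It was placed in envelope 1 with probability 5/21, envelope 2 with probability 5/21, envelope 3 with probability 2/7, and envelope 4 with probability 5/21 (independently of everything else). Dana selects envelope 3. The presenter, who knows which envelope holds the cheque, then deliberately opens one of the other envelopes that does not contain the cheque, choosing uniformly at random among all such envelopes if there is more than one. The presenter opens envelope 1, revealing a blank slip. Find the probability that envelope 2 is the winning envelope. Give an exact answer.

Apply Bayes' rule, conditioning on where the cheque actually is.
If it is in envelope 1 (prior 5/21): the presenter opened envelope 1, so this case is ruled out; weight (5/21)·0 = 0.
If it is in either of envelopes 2 and 4 (prior 5/21 each): the presenter has 2 equally likely choices, so probability 1/2; weight (5/21)·(1/2) = 5/42 each.
If it is in envelope 3 (prior 2/7): the presenter has 3 equally likely choices, so probability 1/3; weight (2/7)·(1/3) = 2/21.
The weights sum to 1/3.
So P(the cheque in envelope 2 | the presenter opened envelope 1) = (5/42) / (1/3) = 5/14.

5/14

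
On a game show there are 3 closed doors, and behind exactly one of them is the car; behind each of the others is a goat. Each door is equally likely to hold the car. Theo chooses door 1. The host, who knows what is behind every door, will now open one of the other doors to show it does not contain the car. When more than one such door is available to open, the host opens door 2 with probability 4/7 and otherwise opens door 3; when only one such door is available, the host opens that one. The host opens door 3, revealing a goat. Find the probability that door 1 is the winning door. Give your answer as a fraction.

3/10

Condition on the true location of the car.
If it is behind door 1 (prior 1/3): door 2 is available but not opened, probability 3/7; weight (1/3)·(3/7) = 1/7.
If it is behind door 2 (prior 1/3): only door 3 is available, probability 1; weight (1/3)·1 = 1/3.
If it is behind door 3 (prior 1/3): the host opened door 3, so this case is ruled out; weight (1/3)·0 = 0.
The weights sum to 10/21.
So P(the car behind door 1 | the host opened door 3) = (1/7) / (10/21) = 3/10.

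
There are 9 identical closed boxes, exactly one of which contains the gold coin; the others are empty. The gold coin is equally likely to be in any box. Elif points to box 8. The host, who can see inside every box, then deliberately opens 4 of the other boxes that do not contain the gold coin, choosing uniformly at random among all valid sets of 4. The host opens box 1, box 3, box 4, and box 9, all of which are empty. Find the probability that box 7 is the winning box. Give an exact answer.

2/9

Consider each possible location of the gold coin in turn.
If it is in any of boxes 1, 3, 4, and 9 (prior 1/9 each): that box was opened and seen not to hold the prize — ruled out; weight (1/9)·0 = 0 each.
If it is in any of boxes 2, 5, 6, and 7 (prior 1/9 each): the host has 35 equally likely choices, so probability 1/35; weight (1/9)·(1/35) = 1/315 each.
If it is in box 8 (prior 1/9): the host has 70 equally likely choices, so probability 1/70; weight (1/9)·(1/70) = 1/630.
The weights sum to 1/70.
So P(the gold coin in box 7 | the host opened box 1, box 3, box 4, and box 9) = (1/315) / (1/70) = 2/9.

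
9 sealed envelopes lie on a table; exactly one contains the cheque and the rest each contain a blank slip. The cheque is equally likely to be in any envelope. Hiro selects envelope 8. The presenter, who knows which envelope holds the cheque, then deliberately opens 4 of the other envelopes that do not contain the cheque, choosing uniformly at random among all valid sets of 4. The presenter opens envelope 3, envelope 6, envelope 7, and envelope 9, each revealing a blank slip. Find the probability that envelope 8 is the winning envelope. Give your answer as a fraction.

1/9

Consider each possible location of the cheque in turn.
If it is in any of envelopes 1, 2, 4, and 5 (prior 1/9 each): the presenter has 35 equally likely choices, so probability 1/35; weight (1/9)·(1/35) = 1/315 each.
If it is in any of envelopes 3, 6, 7, and 9 (prior 1/9 each): that envelope was opened and seen not to hold the prize — ruled out; weight (1/9)·0 = 0 each.
If it is in envelope 8 (prior 1/9): the presenter has 70 equally likely choices, so probability 1/70; weight (1/9)·(1/70) = 1/630.
The weights sum to 1/70.
So P(the cheque in envelope 8 | the presenter opened envelope 3, envelope 6, envelope 7, and envelope 9) = (1/630) / (1/70) = 1/9.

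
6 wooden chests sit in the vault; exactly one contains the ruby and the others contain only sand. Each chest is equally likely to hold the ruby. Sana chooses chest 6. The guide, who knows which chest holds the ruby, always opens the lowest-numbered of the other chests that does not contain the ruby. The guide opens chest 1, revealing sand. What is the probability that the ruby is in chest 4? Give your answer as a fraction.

Apply Bayes' rule, conditioning on where the ruby actually is.
If it is in chest 1 (prior 1/6): the guide opened chest 1, so this case is ruled out; weight (1/6)·0 = 0.
If it is in any of chests 2, 3, 4, 5, and 6 (prior 1/6 each): chest 1 is the lowest-numbered option available, probability 1; weight (1/6)·1 = 1/6 each.
The weights sum to 5/6.
So P(the ruby in chest 4 | the guide opened chest 1) = (1/6) / (5/6) = 1/5.

1/5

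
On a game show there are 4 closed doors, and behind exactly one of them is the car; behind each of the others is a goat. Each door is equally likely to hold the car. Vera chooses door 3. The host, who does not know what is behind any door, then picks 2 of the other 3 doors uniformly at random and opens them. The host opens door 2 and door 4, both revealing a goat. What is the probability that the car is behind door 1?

Apply Bayes' rule, conditioning on where the car actually is.
If it is behind either of doors 1 and 3 (prior 1/4 each): the host picks exactly this set with probability 1/3 regardless, and none is the prize; weight (1/4)·(1/3) = 1/12 each.
If it is behind either of doors 2 and 4 (prior 1/4 each): that door was opened and seen not to hold the prize — ruled out; weight (1/4)·0 = 0 each.
The weights sum to 1/6.
So P(the car behind door 1 | the host opened door 2 and door 4) = (1/12) / (1/6) = 1/2.

1/2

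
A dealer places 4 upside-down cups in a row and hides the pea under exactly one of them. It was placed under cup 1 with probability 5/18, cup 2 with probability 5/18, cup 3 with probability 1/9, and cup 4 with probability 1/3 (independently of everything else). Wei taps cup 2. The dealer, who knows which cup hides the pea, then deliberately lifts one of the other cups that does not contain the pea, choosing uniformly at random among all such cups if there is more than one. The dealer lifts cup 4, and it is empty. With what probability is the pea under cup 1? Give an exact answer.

Consider each possible location of the pea in turn.
If it is under cup 1 (prior 5/18): the dealer has 2 equally likely choices, so probability 1/2; weight (5/18)·(1/2) = 5/36.
If it is under cup 2 (prior 5/18): the dealer has 3 equally likely choices, so probability 1/3; weight (5/18)·(1/3) = 5/54.
If it is under cup 3 (prior 1/9): the dealer has 2 equally likely choices, so probability 1/2; weight (1/9)·(1/2) = 1/18.
If it is under cup 4 (prior 1/3): the dealer opened cup 4, so this case is ruled out; weight (1/3)·0 = 0.
The weights sum to 31/108.
So P(the pea under cup 1 | the dealer opened cup 4) = (5/36) / (31/108) = 15/31.

15/31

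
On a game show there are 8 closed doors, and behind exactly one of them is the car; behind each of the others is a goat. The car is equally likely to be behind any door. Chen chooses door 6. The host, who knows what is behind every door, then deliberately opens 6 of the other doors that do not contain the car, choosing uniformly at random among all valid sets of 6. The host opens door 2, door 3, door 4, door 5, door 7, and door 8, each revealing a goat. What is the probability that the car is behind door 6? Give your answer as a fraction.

Apply Bayes' rule, conditioning on where the car actually is.
If it is behind door 1 (prior 1/8): the host has no choice, probability 1; weight (1/8)·1 = 1/8.
If it is behind any of doors 2, 3, 4, 5, 7, and 8 (prior 1/8 each): that door was opened and seen not to hold the prize — ruled out; weight (1/8)·0 = 0 each.
If it is behind door 6 (prior 1/8): the host has 7 equally likely choices, so probability 1/7; weight (1/8)·(1/7) = 1/56.
The weights sum to 1/7.
So P(the car behind door 6 | the host opened door 2, door 3, door 4, door 5, door 7, and door 8) = (1/56) / (1/7) = 1/8.

1/8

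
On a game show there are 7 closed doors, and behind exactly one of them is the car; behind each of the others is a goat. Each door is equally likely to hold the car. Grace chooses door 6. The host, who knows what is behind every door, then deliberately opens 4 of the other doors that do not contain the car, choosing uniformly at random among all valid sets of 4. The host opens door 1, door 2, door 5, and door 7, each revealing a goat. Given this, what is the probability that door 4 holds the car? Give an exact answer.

Apply Bayes' rule, conditioning on where the car actually is.
If it is behind any of doors 1, 2, 5, and 7 (prior 1/7 each): that door was opened and seen not to hold the prize — ruled out; weight (1/7)·0 = 0 each.
If it is behind either of doors 3 and 4 (prior 1/7 each): the host has 5 equally likely choices, so probability 1/5; weight (1/7)·(1/5) = 1/35 each.
If it is behind door 6 (prior 1/7): the host has 15 equally likely choices, so probability 1/15; weight (1/7)·(1/15) = 1/105.
The weights sum to 1/15.
So P(the car behind door 4 | the host opened door 1, door 2, door 5, and door 7) = (1/35) / (1/15) = 3/7.

3/7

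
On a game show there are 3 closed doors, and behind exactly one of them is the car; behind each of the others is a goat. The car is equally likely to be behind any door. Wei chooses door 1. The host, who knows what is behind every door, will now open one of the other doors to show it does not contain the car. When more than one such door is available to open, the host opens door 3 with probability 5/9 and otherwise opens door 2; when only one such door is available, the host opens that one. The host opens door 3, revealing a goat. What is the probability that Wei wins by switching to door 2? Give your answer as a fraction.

9/14

Apply Bayes' rule, conditioning on where the car actually is.
If it is behind door 1 (prior 1/3): door 3 is available, opened with probability 5/9; weight (1/3)·(5/9) = 5/27.
If it is behind door 2 (prior 1/3): only door 3 is available, probability 1; weight (1/3)·1 = 1/3.
If it is behind door 3 (prior 1/3): the host opened door 3, so this case is ruled out; weight (1/3)·0 = 0.
The weights sum to 14/27.
So P(the car behind door 2 | the host opened door 3) = (1/3) / (14/27) = 9/14.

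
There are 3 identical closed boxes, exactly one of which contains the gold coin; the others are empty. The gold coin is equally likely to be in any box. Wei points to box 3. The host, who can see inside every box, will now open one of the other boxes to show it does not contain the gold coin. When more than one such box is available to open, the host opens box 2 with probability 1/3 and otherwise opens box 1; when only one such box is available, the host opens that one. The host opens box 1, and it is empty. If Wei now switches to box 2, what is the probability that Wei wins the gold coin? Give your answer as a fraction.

3/5

Condition on the true location of the gold coin.
If it is in box 1 (prior 1/3): the host opened box 1, so this case is ruled out; weight (1/3)·0 = 0.
If it is in box 2 (prior 1/3): only box 1 is available, probability 1; weight (1/3)·1 = 1/3.
If it is in box 3 (prior 1/3): box 2 is available but not opened, probability 2/3; weight (1/3)·(2/3) = 2/9.
The weights sum to 5/9.
So P(the gold coin in box 2 | the host opened box 1) = (1/3) / (5/9) = 3/5.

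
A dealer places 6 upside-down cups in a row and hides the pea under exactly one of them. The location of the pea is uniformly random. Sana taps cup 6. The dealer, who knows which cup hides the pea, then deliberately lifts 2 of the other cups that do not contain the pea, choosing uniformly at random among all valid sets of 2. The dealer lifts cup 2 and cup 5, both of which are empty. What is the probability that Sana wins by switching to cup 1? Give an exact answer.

Apply Bayes' rule, conditioning on where the pea actually is.
If it is under any of cups 1, 3, and 4 (prior 1/6 each): the dealer has 6 equally likely choices, so probability 1/6; weight (1/6)·(1/6) = 1/36 each.
If it is under either of cups 2 and 5 (prior 1/6 each): that cup was opened and seen not to hold the prize — ruled out; weight (1/6)·0 = 0 each.
If it is under cup 6 (prior 1/6): the dealer has 10 equally likely choices, so probability 1/10; weight (1/6)·(1/10) = 1/60.
The weights sum to 1/10.
So P(the pea under cup 1 | the dealer opened cup 2 and cup 5) = (1/36) / (1/10) = 5/18.

5/18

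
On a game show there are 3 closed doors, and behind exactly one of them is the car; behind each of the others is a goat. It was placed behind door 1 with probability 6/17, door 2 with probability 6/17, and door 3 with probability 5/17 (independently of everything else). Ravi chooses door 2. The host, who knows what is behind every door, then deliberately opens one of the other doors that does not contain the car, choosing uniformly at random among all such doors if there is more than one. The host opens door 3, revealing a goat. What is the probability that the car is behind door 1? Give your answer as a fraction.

Consider each possible location of the car in turn.
If it is behind door 1 (prior 6/17): the host has no choice, probability 1; weight (6/17)·1 = 6/17.
If it is behind door 2 (prior 6/17): the host has 2 equally likely choices, so probability 1/2; weight (6/17)·(1/2) = 3/17.
If it is behind door 3 (prior 5/17): the host opened door 3, so this case is ruled out; weight (5/17)·0 = 0.
The weights sum to 9/17.
So P(the car behind door 1 | the host opened door 3) = (6/17) / (9/17) = 2/3.

2/3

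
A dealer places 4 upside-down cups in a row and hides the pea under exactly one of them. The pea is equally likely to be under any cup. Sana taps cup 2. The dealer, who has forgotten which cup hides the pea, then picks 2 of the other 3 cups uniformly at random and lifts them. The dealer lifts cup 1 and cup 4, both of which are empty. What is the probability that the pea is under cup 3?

1/2

Consider each possible location of the pea in turn.
If it is under either of cups 1 and 4 (prior 1/4 each): that cup was opened and seen not to hold the prize — ruled out; weight (1/4)·0 = 0 each.
If it is under either of cups 2 and 3 (prior 1/4 each): the dealer picks exactly this set with probability 1/3 regardless, and none is the prize; weight (1/4)·(1/3) = 1/12 each.
The weights sum to 1/6.
So P(the pea under cup 3 | the dealer opened cup 1 and cup 4) = (1/12) / (1/6) = 1/2.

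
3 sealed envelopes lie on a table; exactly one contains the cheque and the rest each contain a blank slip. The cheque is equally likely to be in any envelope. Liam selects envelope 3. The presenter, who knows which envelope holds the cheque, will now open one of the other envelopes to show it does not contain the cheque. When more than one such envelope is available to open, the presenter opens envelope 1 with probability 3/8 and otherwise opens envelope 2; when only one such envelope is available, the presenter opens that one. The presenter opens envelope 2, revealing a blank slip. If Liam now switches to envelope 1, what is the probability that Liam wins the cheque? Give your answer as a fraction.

8/13

Condition on the true location of the cheque.
If it is in envelope 1 (prior 1/3): only envelope 2 is available, probability 1; weight (1/3)·1 = 1/3.
If it is in envelope 2 (prior 1/3): the presenter opened envelope 2, so this case is ruled out; weight (1/3)·0 = 0.
If it is in envelope 3 (prior 1/3): envelope 1 is available but not opened, probability 5/8; weight (1/3)·(5/8) = 5/24.
The weights sum to 13/24.
So P(the cheque in envelope 1 | the presenter opened envelope 2) = (1/3) / (13/24) = 8/13.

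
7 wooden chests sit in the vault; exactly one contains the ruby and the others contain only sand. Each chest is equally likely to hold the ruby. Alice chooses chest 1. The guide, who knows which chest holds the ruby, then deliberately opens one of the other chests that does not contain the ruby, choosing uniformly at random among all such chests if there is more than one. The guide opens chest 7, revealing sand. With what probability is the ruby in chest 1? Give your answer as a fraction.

Condition on the true location of the ruby.
If it is in chest 1 (prior 1/7): the guide has 6 equally likely choices, so probability 1/6; weight (1/7)·(1/6) = 1/42.
If it is in any of chests 2, 3, 4, 5, and 6 (prior 1/7 each): the guide has 5 equally likely choices, so probability 1/5; weight (1/7)·(1/5) = 1/35 each.
If it is in chest 7 (prior 1/7): the guide opened chest 7, so this case is ruled out; weight (1/7)·0 = 0.
The weights sum to 1/6.
So P(the ruby in chest 1 | the guide opened chest 7) = (1/42) / (1/6) = 1/7.

1/7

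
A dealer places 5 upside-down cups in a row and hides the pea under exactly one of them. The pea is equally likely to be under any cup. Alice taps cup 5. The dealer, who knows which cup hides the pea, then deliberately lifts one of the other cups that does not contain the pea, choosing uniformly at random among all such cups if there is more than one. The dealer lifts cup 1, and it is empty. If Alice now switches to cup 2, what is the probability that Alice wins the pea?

Apply Bayes' rule, conditioning on where the pea actually is.
If it is under cup 1 (prior 1/5): the dealer opened cup 1, so this case is ruled out; weight (1/5)·0 = 0.
If it is under any of cups 2, 3, and 4 (prior 1/5 each): the dealer has 3 equally likely choices, so probability 1/3; weight (1/5)·(1/3) = 1/15 each.
If it is under cup 5 (prior 1/5): the dealer has 4 equally likely choices, so probability 1/4; weight (1/5)·(1/4) = 1/20.
The weights sum to 1/4.
So P(the pea under cup 2 | the dealer opened cup 1) = (1/15) / (1/4) = 4/15.

4/15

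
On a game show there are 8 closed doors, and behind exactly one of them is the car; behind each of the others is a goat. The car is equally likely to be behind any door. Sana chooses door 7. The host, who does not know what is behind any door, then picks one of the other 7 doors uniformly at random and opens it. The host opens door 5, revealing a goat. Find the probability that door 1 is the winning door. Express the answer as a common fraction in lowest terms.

Because the host chose which door to open without knowing where the car is, the choice is independent of the prize location. Learning that door 5 does not hold the car simply rules out that one location and leaves the remaining 7 doors still equally likely by symmetry.
So P(the car behind door 1) = 1/7.

1/7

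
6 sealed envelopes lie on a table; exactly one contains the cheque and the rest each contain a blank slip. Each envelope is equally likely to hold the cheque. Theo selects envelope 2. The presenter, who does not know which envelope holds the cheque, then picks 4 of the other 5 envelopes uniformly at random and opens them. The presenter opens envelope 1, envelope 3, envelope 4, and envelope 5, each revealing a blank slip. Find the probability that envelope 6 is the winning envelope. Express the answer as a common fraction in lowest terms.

Because the presenter chose which envelopes to open without knowing where the cheque is, the choice is independent of the prize location. Learning that none of the 4 opened envelopes holds the cheque simply rules out those 4 locations and leaves the remaining 2 envelopes still equally likely by symmetry.
So P(the cheque in envelope 6) = 1/2.

1/2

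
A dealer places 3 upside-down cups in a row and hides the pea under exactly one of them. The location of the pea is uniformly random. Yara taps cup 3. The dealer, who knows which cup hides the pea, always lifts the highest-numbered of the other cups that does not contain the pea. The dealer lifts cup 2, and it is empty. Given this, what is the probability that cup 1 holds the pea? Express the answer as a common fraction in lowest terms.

1/2

Apply Bayes' rule, conditioning on where the pea actually is.
If it is under either of cups 1 and 3 (prior 1/3 each): cup 2 is the highest-numbered option available, probability 1; weight (1/3)·1 = 1/3 each.
If it is under cup 2 (prior 1/3): the dealer opened cup 2, so this case is ruled out; weight (1/3)·0 = 0.
The weights sum to 2/3.
So P(the pea under cup 1 | the dealer opened cup 2) = (1/3) / (2/3) = 1/2.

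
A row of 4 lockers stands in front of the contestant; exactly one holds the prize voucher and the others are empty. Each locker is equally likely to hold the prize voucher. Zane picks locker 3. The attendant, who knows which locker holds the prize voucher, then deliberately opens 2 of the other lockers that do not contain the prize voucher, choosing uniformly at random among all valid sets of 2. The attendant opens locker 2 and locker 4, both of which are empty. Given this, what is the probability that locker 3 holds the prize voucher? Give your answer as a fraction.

1/4

Consider each possible location of the prize voucher in turn.
If it is in locker 1 (prior 1/4): the attendant has no choice, probability 1; weight (1/4)·1 = 1/4.
If it is in either of lockers 2 and 4 (prior 1/4 each): that locker was opened and seen not to hold the prize — ruled out; weight (1/4)·0 = 0 each.
If it is in locker 3 (prior 1/4): the attendant has 3 equally likely choices, so probability 1/3; weight (1/4)·(1/3) = 1/12.
The weights sum to 1/3.
So P(the prize voucher in locker 3 | the attendant opened locker 2 and locker 4) = (1/12) / (1/3) = 1/4.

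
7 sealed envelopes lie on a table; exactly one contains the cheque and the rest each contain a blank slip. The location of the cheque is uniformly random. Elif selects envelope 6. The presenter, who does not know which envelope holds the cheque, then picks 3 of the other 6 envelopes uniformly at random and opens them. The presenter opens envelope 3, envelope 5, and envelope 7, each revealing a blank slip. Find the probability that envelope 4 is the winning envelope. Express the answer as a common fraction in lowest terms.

Apply Bayes' rule, conditioning on where the cheque actually is.
If it is in any of envelopes 1, 2, 4, and 6 (prior 1/7 each): the presenter picks exactly this set with probability 1/20 regardless, and none is the prize; weight (1/7)·(1/20) = 1/140 each.
If it is in any of envelopes 3, 5, and 7 (prior 1/7 each): that envelope was opened and seen not to hold the prize — ruled out; weight (1/7)·0 = 0 each.
The weights sum to 1/35.
So P(the cheque in envelope 4 | the presenter opened envelope 3, envelope 5, and envelope 7) = (1/140) / (1/35) = 1/4.

1/4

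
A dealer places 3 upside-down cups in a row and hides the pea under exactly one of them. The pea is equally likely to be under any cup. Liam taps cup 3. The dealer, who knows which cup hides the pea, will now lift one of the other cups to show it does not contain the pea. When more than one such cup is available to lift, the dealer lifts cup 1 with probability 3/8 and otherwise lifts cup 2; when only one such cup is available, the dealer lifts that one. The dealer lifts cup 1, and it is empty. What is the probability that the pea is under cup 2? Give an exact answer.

Apply Bayes' rule, conditioning on where the pea actually is.
If it is under cup 1 (prior 1/3): the dealer opened cup 1, so this case is ruled out; weight (1/3)·0 = 0.
If it is under cup 2 (prior 1/3): only cup 1 is available, probability 1; weight (1/3)·1 = 1/3.
If it is under cup 3 (prior 1/3): cup 1 is available, opened with probability 3/8; weight (1/3)·(3/8) = 1/8.
The weights sum to 11/24.
So P(the pea under cup 2 | the dealer opened cup 1) = (1/3) / (11/24) = 8/11.

8/11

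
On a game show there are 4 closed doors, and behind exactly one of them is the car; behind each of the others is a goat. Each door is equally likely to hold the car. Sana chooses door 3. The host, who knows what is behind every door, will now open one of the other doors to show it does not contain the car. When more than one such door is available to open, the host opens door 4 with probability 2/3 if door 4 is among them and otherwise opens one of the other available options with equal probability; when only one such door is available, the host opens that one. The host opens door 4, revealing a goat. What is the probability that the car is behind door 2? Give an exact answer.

1/3

Condition on the true location of the car.
If it is behind any of doors 1, 2, and 3 (prior 1/4 each): door 4 is available, opened with probability 2/3; weight (1/4)·(2/3) = 1/6 each.
If it is behind door 4 (prior 1/4): the host opened door 4, so this case is ruled out; weight (1/4)·0 = 0.
The weights sum to 1/2.
So P(the car behind door 2 | the host opened door 4) = (1/6) / (1/2) = 1/3.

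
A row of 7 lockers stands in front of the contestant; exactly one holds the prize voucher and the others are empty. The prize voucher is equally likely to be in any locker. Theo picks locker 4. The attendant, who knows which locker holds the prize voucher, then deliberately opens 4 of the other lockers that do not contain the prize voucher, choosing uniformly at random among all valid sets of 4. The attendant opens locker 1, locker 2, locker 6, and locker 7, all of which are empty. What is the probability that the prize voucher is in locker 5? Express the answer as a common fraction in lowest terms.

3/7

Consider each possible location of the prize voucher in turn.
If it is in any of lockers 1, 2, 6, and 7 (prior 1/7 each): that locker was opened and seen not to hold the prize — ruled out; weight (1/7)·0 = 0 each.
If it is in either of lockers 3 and 5 (prior 1/7 each): the attendant has 5 equally likely choices, so probability 1/5; weight (1/7)·(1/5) = 1/35 each.
If it is in locker 4 (prior 1/7): the attendant has 15 equally likely choices, so probability 1/15; weight (1/7)·(1/15) = 1/105.
The weights sum to 1/15.
So P(the prize voucher in locker 5 | the attendant opened locker 1, locker 2, locker 6, and locker 7) = (1/35) / (1/15) = 3/7.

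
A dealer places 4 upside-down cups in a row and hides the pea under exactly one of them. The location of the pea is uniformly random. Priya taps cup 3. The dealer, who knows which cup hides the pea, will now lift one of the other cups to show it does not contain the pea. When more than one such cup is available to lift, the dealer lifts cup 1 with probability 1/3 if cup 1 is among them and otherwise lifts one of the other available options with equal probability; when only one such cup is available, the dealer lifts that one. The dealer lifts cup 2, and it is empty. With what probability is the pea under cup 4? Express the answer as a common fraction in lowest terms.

Condition on the true location of the pea.
If it is under cup 1 (prior 1/4): cup 1 holds the prize so is unavailable; the dealer chooses uniformly among the 2 others, probability 1/2; weight (1/4)·(1/2) = 1/8.
If it is under cup 2 (prior 1/4): the dealer opened cup 2, so this case is ruled out; weight (1/4)·0 = 0.
If it is under cup 3 (prior 1/4): cup 1 is available but not opened; cup 2 gets probability (1 − 1/3)/2 = 1/3; weight (1/4)·(1/3) = 1/12.
If it is under cup 4 (prior 1/4): cup 1 is available but not opened, probability 2/3; weight (1/4)·(2/3) = 1/6.
The weights sum to 3/8.
So P(the pea under cup 4 | the dealer opened cup 2) = (1/6) / (3/8) = 4/9.

4/9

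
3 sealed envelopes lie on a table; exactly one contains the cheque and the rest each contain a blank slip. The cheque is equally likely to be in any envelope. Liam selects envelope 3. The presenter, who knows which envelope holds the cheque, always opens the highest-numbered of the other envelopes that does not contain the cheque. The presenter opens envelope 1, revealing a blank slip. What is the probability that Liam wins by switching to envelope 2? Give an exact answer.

Condition on the true location of the cheque.
If it is in envelope 1 (prior 1/3): the presenter opened envelope 1, so this case is ruled out; weight (1/3)·0 = 0.
If it is in envelope 2 (prior 1/3): envelope 1 is the highest-numbered option available, probability 1; weight (1/3)·1 = 1/3.
If it is in envelope 3 (prior 1/3): the presenter would have opened envelope 2 instead, probability 0; weight (1/3)·0 = 0.
The weights sum to 1/3.
So P(the cheque in envelope 2 | the presenter opened envelope 1) = (1/3) / (1/3) = 1.

1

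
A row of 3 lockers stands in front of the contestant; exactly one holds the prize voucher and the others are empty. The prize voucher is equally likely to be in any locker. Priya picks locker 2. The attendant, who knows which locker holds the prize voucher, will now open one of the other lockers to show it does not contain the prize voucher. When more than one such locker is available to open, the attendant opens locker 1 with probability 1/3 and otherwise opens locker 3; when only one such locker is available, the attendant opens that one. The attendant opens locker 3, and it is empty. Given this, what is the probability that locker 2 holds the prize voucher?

Apply Bayes' rule, conditioning on where the prize voucher actually is.
If it is in locker 1 (prior 1/3): only locker 3 is available, probability 1; weight (1/3)·1 = 1/3.
If it is in locker 2 (prior 1/3): locker 1 is available but not opened, probability 2/3; weight (1/3)·(2/3) = 2/9.
If it is in locker 3 (prior 1/3): the attendant opened locker 3, so this case is ruled out; weight (1/3)·0 = 0.
The weights sum to 5/9.
So P(the prize voucher in locker 2 | the attendant opened locker 3) = (2/9) / (5/9) = 2/5.

2/5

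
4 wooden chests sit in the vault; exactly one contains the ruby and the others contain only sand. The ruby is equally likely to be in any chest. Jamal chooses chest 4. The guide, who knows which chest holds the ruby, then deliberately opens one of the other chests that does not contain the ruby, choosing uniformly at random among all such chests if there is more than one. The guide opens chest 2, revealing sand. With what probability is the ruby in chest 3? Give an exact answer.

3/8

Consider each possible location of the ruby in turn.
If it is in either of chests 1 and 3 (prior 1/4 each): the guide has 2 equally likely choices, so probability 1/2; weight (1/4)·(1/2) = 1/8 each.
If it is in chest 2 (prior 1/4): the guide opened chest 2, so this case is ruled out; weight (1/4)·0 = 0.
If it is in chest 4 (prior 1/4): the guide has 3 equally likely choices, so probability 1/3; weight (1/4)·(1/3) = 1/12.
The weights sum to 1/3.
So P(the ruby in chest 3 | the guide opened chest 2) = (1/8) / (1/3) = 3/8.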